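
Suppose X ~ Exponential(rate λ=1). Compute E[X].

For X ~ Exponential(rate λ=1), the expected value is:
E[X] = 1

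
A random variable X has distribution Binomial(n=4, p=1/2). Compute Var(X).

For X ~ Binomial(n=4, p=1/2):
Var(X) = 1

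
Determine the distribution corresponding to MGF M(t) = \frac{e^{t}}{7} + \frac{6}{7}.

The MGF M(t) = \frac{e^{t}}{7} + \frac{6}{7} is the standard form for the Bernoulli distribution.
Comparing with the known MGF formula identifies: Bernoulli(p=1/7)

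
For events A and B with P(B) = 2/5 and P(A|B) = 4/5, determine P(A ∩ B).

By definition, P(A|B) = P(A ∩ B) / P(B)
So P(A ∩ B) = P(A|B) × P(B)
= 4/5 × 2/5
= 8/25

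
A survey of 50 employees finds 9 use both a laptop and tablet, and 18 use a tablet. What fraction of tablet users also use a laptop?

P(A ∩ B) = 9/50
P(B) = 18/50 = 9/25
P(A|B) = P(A ∩ B) / P(B) = (9/50) / (9/25) = 1/2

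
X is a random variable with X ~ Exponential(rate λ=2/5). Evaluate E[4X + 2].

For X ~ Exponential(rate λ=2/5):
E[X] = \frac{5}{2}
E[4X + 2] = 4 × E[X] + 2 = 12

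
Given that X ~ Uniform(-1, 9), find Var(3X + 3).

For X ~ Uniform(-1, 9):
Var(X) = \frac{25}{3}
Var(3X + 3) = (3)² × Var(X) = 9 × \frac{25}{3} = 75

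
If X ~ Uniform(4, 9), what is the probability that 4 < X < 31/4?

P(4 < X < 31/4) = ∫_{4}^{31/4} f(x) dx
where f(x) = \frac{1}{5}
= \frac{3}{4}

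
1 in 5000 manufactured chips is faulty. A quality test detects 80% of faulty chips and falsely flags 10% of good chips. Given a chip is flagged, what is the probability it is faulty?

Let D = the rare event, + = positive/flagged.
P(D) = 1/5000
P(+|D) = 80/100 = 4/5
P(+|D') = 10/100 = 1/10
P(+) = P(+|D)P(D) + P(+|D')P(D')
     = \frac{4}{5} × \frac{1}{5000} + \frac{1}{10} × \frac{4999}{5000}
     = \frac{5007}{50000}
P(D|+) = P(+|D)P(D)/P(+) = \frac{8}{5007}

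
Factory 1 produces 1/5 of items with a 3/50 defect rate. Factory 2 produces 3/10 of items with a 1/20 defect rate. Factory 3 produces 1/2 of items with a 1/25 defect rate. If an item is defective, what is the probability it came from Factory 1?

Using Bayes' theorem:
P(F1) = 1/5, P(D|F1) = 3/50
P(F2) = 3/10, P(D|F2) = 1/20
P(F3) = 1/2, P(D|F3) = 1/25
P(D) = P(D|F1)P(F1) + P(D|F2)P(F2) + P(D|F3)P(F3)
     = \frac{47}{1000}
P(F1|D) = P(D|F1)P(F1) / P(D)
= \frac{12}{47}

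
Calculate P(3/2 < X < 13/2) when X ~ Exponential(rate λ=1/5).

P(3/2 < X < 13/2) = ∫_{3/2}^{13/2} f(x) dx
where f(x) = \frac{e^{- \frac{x}{5}}}{5}
= - \frac{1 - e}{e^{\frac{13}{10}}}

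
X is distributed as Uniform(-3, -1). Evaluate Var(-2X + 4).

For X ~ Uniform(-3, -1):
Var(X) = \frac{1}{3}
Var(-2X + 4) = (-2)² × Var(X) = 4 × \frac{1}{3} = \frac{4}{3}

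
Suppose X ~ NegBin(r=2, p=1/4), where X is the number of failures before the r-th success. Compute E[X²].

Using the identity E[X²] = Var(X) + (E[X])²:
E[X] = 6
Var(X) = 24
E[X²] = 24 + (6)²
= 60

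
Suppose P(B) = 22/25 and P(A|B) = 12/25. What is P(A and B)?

By definition, P(A|B) = P(A ∩ B) / P(B)
So P(A ∩ B) = P(A|B) × P(B)
= 12/25 × 22/25
= 264/625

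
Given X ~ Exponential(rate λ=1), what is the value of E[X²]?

Using the identity E[X²] = Var(X) + (E[X])²:
E[X] = 1
Var(X) = 1
E[X²] = 1 + (1)²
= 2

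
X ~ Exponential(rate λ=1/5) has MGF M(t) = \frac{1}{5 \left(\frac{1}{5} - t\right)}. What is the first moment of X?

To find E[X], compute M^(1)(0):
M^(1)(t) = \frac{1}{5 \left(\frac{1}{5} - t\right)^{2}}
M^(1)(0) = 5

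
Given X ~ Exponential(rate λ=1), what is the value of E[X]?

For X ~ Exponential(rate λ=1), the expected value is:
E[X] = 1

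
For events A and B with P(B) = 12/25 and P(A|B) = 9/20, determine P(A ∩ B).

By definition, P(A|B) = P(A ∩ B) / P(B)
So P(A ∩ B) = P(A|B) × P(B)
= 9/20 × 12/25
= 27/125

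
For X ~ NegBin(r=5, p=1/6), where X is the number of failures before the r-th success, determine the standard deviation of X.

For X ~ NegBin(r=5, p=1/6), where X is the number of failures before the r-th success:
Var(X) = 150
SD(X) = √(Var(X)) = √(150) = 5 \sqrt{6}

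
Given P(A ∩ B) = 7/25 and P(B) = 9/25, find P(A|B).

P(A|B) = P(A ∩ B) / P(B)
= (7/25) / (9/25)
= 7/9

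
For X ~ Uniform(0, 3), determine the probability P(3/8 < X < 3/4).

P(3/8 < X < 3/4) = ∫_{3/8}^{3/4} f(x) dx
where f(x) = \frac{1}{3}
= \frac{1}{8}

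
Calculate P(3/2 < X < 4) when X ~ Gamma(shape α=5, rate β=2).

P(3/2 < X < 4) = ∫_{3/2}^{4} f(x) dx
where f(x) = \frac{4 x^{4} e^{- 2 x}}{3}
= \frac{-2376 + 131 e^{5}}{8 e^{8}}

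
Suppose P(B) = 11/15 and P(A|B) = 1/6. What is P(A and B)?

By definition, P(A|B) = P(A ∩ B) / P(B)
So P(A ∩ B) = P(A|B) × P(B)
= 1/6 × 11/15
= 11/90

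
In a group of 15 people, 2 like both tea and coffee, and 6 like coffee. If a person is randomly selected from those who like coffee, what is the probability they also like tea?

P(A ∩ B) = 2/15
P(B) = 6/15 = 2/5
P(A|B) = P(A ∩ B) / P(B) = (2/15) / (2/5) = 1/3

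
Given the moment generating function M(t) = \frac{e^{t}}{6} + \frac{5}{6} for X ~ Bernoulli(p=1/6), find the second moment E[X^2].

To find E[X^2], compute M^(2)(0):
M^(1)(t) = \frac{e^{t}}{6}
M^(2)(t) = \frac{e^{t}}{6}
M^(2)(0) = \frac{1}{6}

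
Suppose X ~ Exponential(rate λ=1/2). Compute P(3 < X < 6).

P(3 < X < 6) = ∫_{3}^{6} f(x) dx
where f(x) = \frac{e^{- \frac{x}{2}}}{2}
= - \frac{1}{e^{3}} + e^{- \frac{3}{2}}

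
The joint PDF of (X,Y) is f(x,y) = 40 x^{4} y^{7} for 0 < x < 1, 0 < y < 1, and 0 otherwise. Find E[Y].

E[Y] = ∫_0^1 ∫_0^1 y × f(x,y) dx dy
= \frac{8}{9}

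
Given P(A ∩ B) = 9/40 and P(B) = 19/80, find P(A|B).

P(A|B) = P(A ∩ B) / P(B)
= (9/40) / (19/80)
= 18/19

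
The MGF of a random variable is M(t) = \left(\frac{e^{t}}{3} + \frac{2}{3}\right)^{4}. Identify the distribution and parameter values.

The MGF M(t) = \left(\frac{e^{t}}{3} + \frac{2}{3}\right)^{4} is the standard form for the Binomial distribution.
Comparing with the known MGF formula identifies: Binomial(n=4, p=1/3)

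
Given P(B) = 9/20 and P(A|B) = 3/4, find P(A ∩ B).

By definition, P(A|B) = P(A ∩ B) / P(B)
So P(A ∩ B) = P(A|B) × P(B)
= 3/4 × 9/20
= 27/80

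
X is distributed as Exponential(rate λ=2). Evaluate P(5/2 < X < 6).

P(5/2 < X < 6) = ∫_{5/2}^{6} f(x) dx
where f(x) = 2 e^{- 2 x}
= - \frac{1 - e^{7}}{e^{12}}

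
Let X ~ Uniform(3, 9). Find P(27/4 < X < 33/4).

P(27/4 < X < 33/4) = ∫_{27/4}^{33/4} f(x) dx
where f(x) = \frac{1}{6}
= \frac{1}{4}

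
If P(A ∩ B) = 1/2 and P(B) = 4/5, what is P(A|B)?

P(A|B) = P(A ∩ B) / P(B)
= (1/2) / (4/5)
= 5/8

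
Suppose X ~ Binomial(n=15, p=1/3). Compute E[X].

For X ~ Binomial(n=15, p=1/3), the expected value is:
E[X] = 5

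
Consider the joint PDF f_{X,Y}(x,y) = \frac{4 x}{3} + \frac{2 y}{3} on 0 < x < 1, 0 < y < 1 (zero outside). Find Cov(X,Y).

E[XY] = ∫∫ xy × f(x,y) dx dy = \frac{1}{3}
E[X] = \frac{11}{18}
E[Y] = \frac{5}{9}
Cov(X,Y) = E[XY] - E[X]E[Y] = - \frac{1}{162}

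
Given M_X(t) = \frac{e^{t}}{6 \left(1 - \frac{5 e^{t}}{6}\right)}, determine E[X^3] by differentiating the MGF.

To find E[X^3], compute M^(3)(0):
M^(1)(t) = \frac{e^{t}}{6 \left(1 - \frac{5 e^{t}}{6}\right)} + \frac{5 e^{2 t}}{36 \left(1 - \frac{5 e^{t}}{6}\right)^{2}}
M^(2)(t) = \frac{e^{t}}{6 \left(1 - \frac{5 e^{t}}{6}\right)} + \frac{5 e^{2 t}}{12 \left(1 - \frac{5 e^{t}}{6}\right)^{2}} + \frac{25 e^{3 t}}{108 \left(1 - \frac{5 e^{t}}{6}\right)^{3}}
M^(3)(t) = \frac{e^{t}}{6 \left(1 - \frac{5 e^{t}}{6}\right)} + \frac{35 e^{2 t}}{36 \left(1 - \frac{5 e^{t}}{6}\right)^{2}} + \frac{25 e^{3 t}}{18 \left(1 - \frac{5 e^{t}}{6}\right)^{3}} + \frac{125 e^{4 t}}{216 \left(1 - \frac{5 e^{t}}{6}\right)^{4}}
M^(3)(0) = 1086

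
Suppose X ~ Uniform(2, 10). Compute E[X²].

Using the identity E[X²] = Var(X) + (E[X])²:
E[X] = 6
Var(X) = \frac{16}{3}
E[X²] = \frac{16}{3} + (6)²
= \frac{124}{3}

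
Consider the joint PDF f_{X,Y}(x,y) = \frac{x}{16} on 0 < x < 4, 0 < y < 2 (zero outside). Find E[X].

f_X(x) = ∫_0^2 \frac{x}{16} dy = \frac{x}{8}
E[X] = ∫_0^4 x × (\frac{x}{8}) dx = \frac{8}{3}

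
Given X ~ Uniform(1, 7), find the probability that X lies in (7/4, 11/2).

P(7/4 < X < 11/2) = ∫_{7/4}^{11/2} f(x) dx
where f(x) = \frac{1}{6}
= \frac{5}{8}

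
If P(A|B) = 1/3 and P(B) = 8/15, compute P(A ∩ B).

By definition, P(A|B) = P(A ∩ B) / P(B)
So P(A ∩ B) = P(A|B) × P(B)
= 1/3 × 8/15
= 8/45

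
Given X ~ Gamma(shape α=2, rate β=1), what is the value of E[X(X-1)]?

E[X(X-1)] = E[X² - X] = E[X²] - E[X]
E[X] = 2
E[X²] = Var(X) + (E[X])² = 2 + (2)² = 6
E[X(X-1)] = 6 - 2 = 4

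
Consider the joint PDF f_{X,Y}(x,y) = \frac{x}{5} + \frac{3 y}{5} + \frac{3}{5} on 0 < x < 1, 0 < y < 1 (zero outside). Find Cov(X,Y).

E[XY] = ∫∫ xy × f(x,y) dx dy = \frac{17}{60}
E[X] = \frac{31}{60}
E[Y] = \frac{11}{20}
Cov(X,Y) = E[XY] - E[X]E[Y] = - \frac{1}{1200}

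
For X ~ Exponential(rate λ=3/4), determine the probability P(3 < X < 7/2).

P(3 < X < 7/2) = ∫_{3}^{7/2} f(x) dx
where f(x) = \frac{3 e^{- \frac{3 x}{4}}}{4}
= - \frac{1}{e^{\frac{21}{8}}} + e^{- \frac{9}{4}}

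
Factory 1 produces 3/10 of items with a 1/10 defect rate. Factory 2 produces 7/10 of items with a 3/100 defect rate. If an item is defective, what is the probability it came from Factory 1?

Using Bayes' theorem:
P(F1) = 3/10, P(D|F1) = 1/10
P(F2) = 7/10, P(D|F2) = 3/100
P(D) = P(D|F1)P(F1) + P(D|F2)P(F2)
     = \frac{51}{1000}
P(F1|D) = P(D|F1)P(F1) / P(D)
= \frac{10}{17}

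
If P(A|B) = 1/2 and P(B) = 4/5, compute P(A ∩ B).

By definition, P(A|B) = P(A ∩ B) / P(B)
So P(A ∩ B) = P(A|B) × P(B)
= 1/2 × 4/5
= 2/5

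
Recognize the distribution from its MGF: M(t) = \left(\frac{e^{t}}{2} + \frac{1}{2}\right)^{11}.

The MGF M(t) = \left(\frac{e^{t}}{2} + \frac{1}{2}\right)^{11} is the standard form for the Binomial distribution.
Comparing with the known MGF formula identifies: Binomial(n=11, p=1/2)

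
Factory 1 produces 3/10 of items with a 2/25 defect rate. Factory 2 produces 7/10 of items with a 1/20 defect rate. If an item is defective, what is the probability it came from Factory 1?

Using Bayes' theorem:
P(F1) = 3/10, P(D|F1) = 2/25
P(F2) = 7/10, P(D|F2) = 1/20
P(D) = P(D|F1)P(F1) + P(D|F2)P(F2)
     = \frac{59}{1000}
P(F1|D) = P(D|F1)P(F1) / P(D)
= \frac{24}{59}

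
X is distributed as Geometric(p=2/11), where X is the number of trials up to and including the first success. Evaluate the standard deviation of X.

For X ~ Geometric(p=2/11), where X is the number of trials up to and including the first success:
Var(X) = \frac{99}{4}
SD(X) = √(Var(X)) = √(\frac{99}{4}) = \frac{3 \sqrt{11}}{2}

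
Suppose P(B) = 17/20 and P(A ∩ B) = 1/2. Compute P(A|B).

P(A|B) = P(A ∩ B) / P(B)
= (1/2) / (17/20)
= 10/17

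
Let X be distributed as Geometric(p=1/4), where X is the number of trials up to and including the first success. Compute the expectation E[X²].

Using the identity E[X²] = Var(X) + (E[X])²:
E[X] = 4
Var(X) = 12
E[X²] = 12 + (4)²
= 28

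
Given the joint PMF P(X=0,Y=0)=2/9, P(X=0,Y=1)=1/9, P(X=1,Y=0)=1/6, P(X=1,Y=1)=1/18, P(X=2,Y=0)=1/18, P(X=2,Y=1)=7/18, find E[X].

First find marginal of X:
P(X=0) = 1/3
P(X=1) = 2/9
P(X=2) = 4/9
E[X] = 0 × 1/3 + 1 × 2/9 + 2 × 4/9 = 10/9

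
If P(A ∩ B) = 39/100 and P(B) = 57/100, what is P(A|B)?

P(A|B) = P(A ∩ B) / P(B)
= (39/100) / (57/100)
= 13/19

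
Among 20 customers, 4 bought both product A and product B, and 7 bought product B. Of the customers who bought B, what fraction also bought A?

P(A ∩ B) = 4/20 = 1/5
P(B) = 7/20
P(A|B) = P(A ∩ B) / P(B) = (1/5) / (7/20) = 4/7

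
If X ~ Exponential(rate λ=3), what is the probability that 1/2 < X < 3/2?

P(1/2 < X < 3/2) = ∫_{1/2}^{3/2} f(x) dx
where f(x) = 3 e^{- 3 x}
= - \frac{1 - e^{3}}{e^{\frac{9}{2}}}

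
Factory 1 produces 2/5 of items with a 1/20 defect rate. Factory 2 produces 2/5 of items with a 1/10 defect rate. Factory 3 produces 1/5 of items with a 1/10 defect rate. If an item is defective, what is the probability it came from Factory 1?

Using Bayes' theorem:
P(F1) = 2/5, P(D|F1) = 1/20
P(F2) = 2/5, P(D|F2) = 1/10
P(F3) = 1/5, P(D|F3) = 1/10
P(D) = P(D|F1)P(F1) + P(D|F2)P(F2) + P(D|F3)P(F3)
     = \frac{2}{25}
P(F1|D) = P(D|F1)P(F1) / P(D)
= \frac{1}{4}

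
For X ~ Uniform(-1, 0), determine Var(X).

For X ~ Uniform(-1, 0):
Var(X) = \frac{1}{12}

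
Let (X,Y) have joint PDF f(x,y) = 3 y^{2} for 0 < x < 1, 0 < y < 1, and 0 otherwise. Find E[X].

f_X(x) = ∫_0^1 3 y^{2} dy = 1
E[X] = ∫_0^1 x × (1) dx = \frac{1}{2}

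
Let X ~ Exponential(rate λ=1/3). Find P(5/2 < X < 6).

P(5/2 < X < 6) = ∫_{5/2}^{6} f(x) dx
where f(x) = \frac{e^{- \frac{x}{3}}}{3}
= - \frac{1}{e^{2}} + e^{- \frac{5}{6}}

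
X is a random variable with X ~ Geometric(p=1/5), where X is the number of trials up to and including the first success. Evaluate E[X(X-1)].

E[X(X-1)] = E[X² - X] = E[X²] - E[X]
E[X] = 5
E[X²] = Var(X) + (E[X])² = 20 + (5)² = 45
E[X(X-1)] = 45 - 5 = 40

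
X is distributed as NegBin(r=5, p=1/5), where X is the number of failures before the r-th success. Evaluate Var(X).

For X ~ NegBin(r=5, p=1/5), where X is the number of failures before the r-th success:
Var(X) = 100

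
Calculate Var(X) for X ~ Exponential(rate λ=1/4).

For X ~ Exponential(rate λ=1/4):
Var(X) = 16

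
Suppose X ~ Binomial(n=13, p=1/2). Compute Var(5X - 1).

For X ~ Binomial(n=13, p=1/2):
Var(X) = \frac{13}{4}
Var(5X - 1) = (5)² × Var(X) = 25 × \frac{13}{4} = \frac{325}{4}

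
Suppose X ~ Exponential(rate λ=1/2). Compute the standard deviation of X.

For X ~ Exponential(rate λ=1/2):
Var(X) = 4
SD(X) = √(Var(X)) = √(4) = 2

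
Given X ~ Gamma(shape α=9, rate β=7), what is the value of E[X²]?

Using the identity E[X²] = Var(X) + (E[X])²:
E[X] = \frac{9}{7}
Var(X) = \frac{9}{49}
E[X²] = \frac{9}{49} + (\frac{9}{7})²
= \frac{90}{49}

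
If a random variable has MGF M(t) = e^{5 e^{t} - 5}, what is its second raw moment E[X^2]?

To find E[X^2], compute M^(2)(0):
M^(1)(t) = 5 e^{t} e^{5 e^{t} - 5}
M^(2)(t) = 25 e^{2 t} e^{5 e^{t} - 5} + 5 e^{t} e^{5 e^{t} - 5}
M^(2)(0) = 30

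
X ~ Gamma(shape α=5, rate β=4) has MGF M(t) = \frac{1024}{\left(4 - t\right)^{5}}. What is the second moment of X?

To find E[X^2], compute M^(2)(0):
M^(1)(t) = \frac{5120}{\left(4 - t\right)^{6}}
M^(2)(t) = \frac{30720}{\left(4 - t\right)^{7}}
M^(2)(0) = \frac{15}{8}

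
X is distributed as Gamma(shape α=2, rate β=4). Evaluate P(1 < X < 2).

P(1 < X < 2) = ∫_{1}^{2} f(x) dx
where f(x) = 16 x e^{- 4 x}
= \frac{-9 + 5 e^{4}}{e^{8}}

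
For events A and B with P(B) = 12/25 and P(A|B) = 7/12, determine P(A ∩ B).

By definition, P(A|B) = P(A ∩ B) / P(B)
So P(A ∩ B) = P(A|B) × P(B)
= 7/12 × 12/25
= 7/25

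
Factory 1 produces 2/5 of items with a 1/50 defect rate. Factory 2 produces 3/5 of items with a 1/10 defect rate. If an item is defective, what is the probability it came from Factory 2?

Using Bayes' theorem:
P(F1) = 2/5, P(D|F1) = 1/50
P(F2) = 3/5, P(D|F2) = 1/10
P(D) = P(D|F1)P(F1) + P(D|F2)P(F2)
     = \frac{17}{250}
P(F2|D) = P(D|F2)P(F2) / P(D)
= \frac{15}{17}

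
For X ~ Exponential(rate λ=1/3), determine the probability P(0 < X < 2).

P(0 < X < 2) = ∫_{0}^{2} f(x) dx
where f(x) = \frac{e^{- \frac{x}{3}}}{3}
= 1 - e^{- \frac{2}{3}}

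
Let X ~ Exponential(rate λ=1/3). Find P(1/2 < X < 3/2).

P(1/2 < X < 3/2) = ∫_{1/2}^{3/2} f(x) dx
where f(x) = \frac{e^{- \frac{x}{3}}}{3}
= - \frac{1}{e^{\frac{1}{2}}} + e^{- \frac{1}{6}}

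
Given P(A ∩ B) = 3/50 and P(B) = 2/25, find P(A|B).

P(A|B) = P(A ∩ B) / P(B)
= (3/50) / (2/25)
= 3/4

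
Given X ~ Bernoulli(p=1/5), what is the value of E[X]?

For X ~ Bernoulli(p=1/5), the expected value is:
E[X] = \frac{1}{5}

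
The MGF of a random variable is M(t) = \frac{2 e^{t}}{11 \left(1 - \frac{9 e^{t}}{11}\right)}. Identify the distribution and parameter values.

The MGF M(t) = \frac{2 e^{t}}{11 \left(1 - \frac{9 e^{t}}{11}\right)} is the standard form for the Geometric distribution.
Comparing with the known MGF formula identifies: Geometric(p=2/11), X = trial number of first success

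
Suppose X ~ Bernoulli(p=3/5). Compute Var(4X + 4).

For X ~ Bernoulli(p=3/5):
Var(X) = \frac{6}{25}
Var(4X + 4) = (4)² × Var(X) = 16 × \frac{6}{25} = \frac{96}{25}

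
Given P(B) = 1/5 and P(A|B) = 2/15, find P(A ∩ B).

By definition, P(A|B) = P(A ∩ B) / P(B)
So P(A ∩ B) = P(A|B) × P(B)
= 2/15 × 1/5
= 2/75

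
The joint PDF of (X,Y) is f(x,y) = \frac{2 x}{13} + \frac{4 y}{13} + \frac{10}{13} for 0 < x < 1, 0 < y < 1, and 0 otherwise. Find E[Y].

E[Y] = ∫_0^1 ∫_0^1 y × f(x,y) dx dy
= \frac{41}{78}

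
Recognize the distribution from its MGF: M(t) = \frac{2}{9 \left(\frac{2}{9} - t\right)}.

The MGF M(t) = \frac{2}{9 \left(\frac{2}{9} - t\right)} is the standard form for the Exponential distribution.
Comparing with the known MGF formula identifies: Exponential(rate λ=2/9)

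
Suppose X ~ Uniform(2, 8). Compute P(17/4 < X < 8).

P(17/4 < X < 8) = ∫_{17/4}^{8} f(x) dx
where f(x) = \frac{1}{6}
= \frac{5}{8}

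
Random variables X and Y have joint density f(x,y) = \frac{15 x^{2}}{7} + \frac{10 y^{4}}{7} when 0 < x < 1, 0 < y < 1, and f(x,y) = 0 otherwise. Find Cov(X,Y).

E[XY] = ∫∫ xy × f(x,y) dx dy = \frac{65}{168}
E[X] = \frac{19}{28}
E[Y] = \frac{25}{42}
Cov(X,Y) = E[XY] - E[X]E[Y] = - \frac{5}{294}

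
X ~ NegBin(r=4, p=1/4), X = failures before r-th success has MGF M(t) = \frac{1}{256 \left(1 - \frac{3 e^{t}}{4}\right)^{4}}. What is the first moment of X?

To find E[X], compute M^(1)(0):
M^(1)(t) = \frac{3 e^{t}}{256 \left(1 - \frac{3 e^{t}}{4}\right)^{5}}
M^(1)(0) = 12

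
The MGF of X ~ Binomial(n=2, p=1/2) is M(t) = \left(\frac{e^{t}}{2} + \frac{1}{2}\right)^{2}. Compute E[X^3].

To find E[X^3], compute M^(3)(0):
M^(1)(t) = \left(\frac{e^{t}}{2} + \frac{1}{2}\right) e^{t}
M^(2)(t) = \left(\frac{e^{t}}{2} + \frac{1}{2}\right) e^{t} + \frac{e^{2 t}}{2}
M^(3)(t) = \left(\frac{e^{t}}{2} + \frac{1}{2}\right) e^{t} + \frac{3 e^{2 t}}{2}
M^(3)(0) = \frac{5}{2}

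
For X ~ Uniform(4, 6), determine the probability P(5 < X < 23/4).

P(5 < X < 23/4) = ∫_{5}^{23/4} f(x) dx
where f(x) = \frac{1}{2}
= \frac{3}{8}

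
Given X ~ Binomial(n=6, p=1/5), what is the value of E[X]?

For X ~ Binomial(n=6, p=1/5), the expected value is:
E[X] = \frac{6}{5}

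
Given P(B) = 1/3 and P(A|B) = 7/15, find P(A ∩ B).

By definition, P(A|B) = P(A ∩ B) / P(B)
So P(A ∩ B) = P(A|B) × P(B)
= 7/15 × 1/3
= 7/45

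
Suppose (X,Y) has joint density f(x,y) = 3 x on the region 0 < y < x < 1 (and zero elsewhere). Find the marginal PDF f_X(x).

f_X(x) = ∫_0^x 3 x dy = 3 x^{2}
for 0 < x < 1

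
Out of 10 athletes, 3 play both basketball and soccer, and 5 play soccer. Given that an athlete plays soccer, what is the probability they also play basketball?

P(A ∩ B) = 3/10
P(B) = 5/10 = 1/2
P(A|B) = P(A ∩ B) / P(B) = (3/10) / (1/2) = 3/5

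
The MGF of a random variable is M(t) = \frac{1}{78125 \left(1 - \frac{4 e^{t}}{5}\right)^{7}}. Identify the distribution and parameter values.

The MGF M(t) = \frac{1}{78125 \left(1 - \frac{4 e^{t}}{5}\right)^{7}} is the standard form for the NegativeBinomial distribution.
Comparing with the known MGF formula identifies: NegBin(r=7, p=1/5), X = failures before r-th success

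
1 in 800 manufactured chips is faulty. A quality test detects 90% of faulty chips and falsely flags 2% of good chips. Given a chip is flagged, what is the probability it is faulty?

Let D = the rare event, + = positive/flagged.
P(D) = 1/800
P(+|D) = 90/100 = 9/10
P(+|D') = 2/100 = 1/50
P(+) = P(+|D)P(D) + P(+|D')P(D')
     = \frac{9}{10} × \frac{1}{800} + \frac{1}{50} × \frac{799}{800}
     = \frac{211}{10000}
P(D|+) = P(+|D)P(D)/P(+) = \frac{45}{844}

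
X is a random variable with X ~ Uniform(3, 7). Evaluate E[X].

For X ~ Uniform(3, 7), the expected value is:
E[X] = 5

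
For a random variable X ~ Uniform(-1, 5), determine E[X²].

Using the identity E[X²] = Var(X) + (E[X])²:
E[X] = 2
Var(X) = 3
E[X²] = 3 + (2)²
= 7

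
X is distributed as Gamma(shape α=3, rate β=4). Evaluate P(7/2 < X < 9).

P(7/2 < X < 9) = ∫_{7/2}^{9} f(x) dx
where f(x) = 32 x^{2} e^{- 4 x}
= \frac{-685 + 113 e^{22}}{e^{36}}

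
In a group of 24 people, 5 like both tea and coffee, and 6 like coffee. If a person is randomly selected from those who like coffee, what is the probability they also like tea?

P(A ∩ B) = 5/24
P(B) = 6/24 = 1/4
P(A|B) = P(A ∩ B) / P(B) = (5/24) / (1/4) = 5/6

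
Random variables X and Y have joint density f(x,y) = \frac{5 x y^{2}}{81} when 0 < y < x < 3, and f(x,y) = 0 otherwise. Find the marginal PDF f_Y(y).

f_Y(y) = ∫_y^3 \frac{5 x y^{2}}{81} dx = \frac{5 y^{2} \left(9 - y^{2}\right)}{162}
for 0 < y < 3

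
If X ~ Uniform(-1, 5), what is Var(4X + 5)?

For X ~ Uniform(-1, 5):
Var(X) = 3
Var(4X + 5) = (4)² × Var(X) = 16 × 3 = 48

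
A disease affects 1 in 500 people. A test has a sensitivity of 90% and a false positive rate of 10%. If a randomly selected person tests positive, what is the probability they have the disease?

Let D = the rare event, + = positive/flagged.
P(D) = 1/500
P(+|D) = 90/100 = 9/10
P(+|D') = 10/100 = 1/10
P(+) = P(+|D)P(D) + P(+|D')P(D')
     = \frac{9}{10} × \frac{1}{500} + \frac{1}{10} × \frac{499}{500}
     = \frac{127}{1250}
P(D|+) = P(+|D)P(D)/P(+) = \frac{9}{508}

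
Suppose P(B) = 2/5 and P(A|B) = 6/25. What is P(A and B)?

By definition, P(A|B) = P(A ∩ B) / P(B)
So P(A ∩ B) = P(A|B) × P(B)
= 6/25 × 2/5
= 12/125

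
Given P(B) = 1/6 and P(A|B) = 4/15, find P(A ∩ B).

By definition, P(A|B) = P(A ∩ B) / P(B)
So P(A ∩ B) = P(A|B) × P(B)
= 4/15 × 1/6
= 2/45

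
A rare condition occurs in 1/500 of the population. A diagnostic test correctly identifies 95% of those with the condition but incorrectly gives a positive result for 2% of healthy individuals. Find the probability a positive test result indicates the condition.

Let D = the rare event, + = positive/flagged.
P(D) = 1/500
P(+|D) = 95/100 = 19/20
P(+|D') = 2/100 = 1/50
P(+) = P(+|D)P(D) + P(+|D')P(D')
     = \frac{19}{20} × \frac{1}{500} + \frac{1}{50} × \frac{499}{500}
     = \frac{1093}{50000}
P(D|+) = P(+|D)P(D)/P(+) = \frac{95}{1093}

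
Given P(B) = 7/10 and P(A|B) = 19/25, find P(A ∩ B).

By definition, P(A|B) = P(A ∩ B) / P(B)
So P(A ∩ B) = P(A|B) × P(B)
= 19/25 × 7/10
= 133/250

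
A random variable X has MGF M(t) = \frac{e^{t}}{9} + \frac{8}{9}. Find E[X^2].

To find E[X^2], compute M^(2)(0):
M^(1)(t) = \frac{e^{t}}{9}
M^(2)(t) = \frac{e^{t}}{9}
M^(2)(0) = \frac{1}{9}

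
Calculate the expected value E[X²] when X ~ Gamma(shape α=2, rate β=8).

Using the identity E[X²] = Var(X) + (E[X])²:
E[X] = \frac{1}{4}
Var(X) = \frac{1}{32}
E[X²] = \frac{1}{32} + (\frac{1}{4})²
= \frac{3}{32}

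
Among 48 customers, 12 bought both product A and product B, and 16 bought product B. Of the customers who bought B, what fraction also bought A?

P(A ∩ B) = 12/48 = 1/4
P(B) = 16/48 = 1/3
P(A|B) = P(A ∩ B) / P(B) = (1/4) / (1/3) = 3/4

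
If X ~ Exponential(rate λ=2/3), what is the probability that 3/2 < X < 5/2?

P(3/2 < X < 5/2) = ∫_{3/2}^{5/2} f(x) dx
where f(x) = \frac{2 e^{- \frac{2 x}{3}}}{3}
= - \frac{1}{e^{\frac{5}{3}}} + e^{-1}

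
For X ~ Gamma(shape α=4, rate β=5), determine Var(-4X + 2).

For X ~ Gamma(shape α=4, rate β=5):
Var(X) = \frac{4}{25}
Var(-4X + 2) = (-4)² × Var(X) = 16 × \frac{4}{25} = \frac{64}{25}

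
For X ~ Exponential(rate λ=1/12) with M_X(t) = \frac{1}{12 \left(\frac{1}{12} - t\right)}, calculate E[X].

To find E[X], compute M^(1)(0):
M^(1)(t) = \frac{1}{12 \left(\frac{1}{12} - t\right)^{2}}
M^(1)(0) = 12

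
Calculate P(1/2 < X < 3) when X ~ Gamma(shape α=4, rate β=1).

P(1/2 < X < 3) = ∫_{1/2}^{3} f(x) dx
where f(x) = \frac{x^{3} e^{- x}}{6}
= - \frac{13}{e^{3}} + \frac{79}{48 e^{\frac{1}{2}}}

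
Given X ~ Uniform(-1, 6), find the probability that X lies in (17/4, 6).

P(17/4 < X < 6) = ∫_{17/4}^{6} f(x) dx
where f(x) = \frac{1}{7}
= \frac{1}{4}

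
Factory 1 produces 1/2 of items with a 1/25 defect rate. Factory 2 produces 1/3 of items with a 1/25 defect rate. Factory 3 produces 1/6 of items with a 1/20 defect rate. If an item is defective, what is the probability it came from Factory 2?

Using Bayes' theorem:
P(F1) = 1/2, P(D|F1) = 1/25
P(F2) = 1/3, P(D|F2) = 1/25
P(F3) = 1/6, P(D|F3) = 1/20
P(D) = P(D|F1)P(F1) + P(D|F2)P(F2) + P(D|F3)P(F3)
     = \frac{1}{24}
P(F2|D) = P(D|F2)P(F2) / P(D)
= \frac{8}{25}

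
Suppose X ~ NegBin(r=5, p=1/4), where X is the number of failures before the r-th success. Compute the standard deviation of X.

For X ~ NegBin(r=5, p=1/4), where X is the number of failures before the r-th success:
Var(X) = 60
SD(X) = √(Var(X)) = √(60) = 2 \sqrt{15}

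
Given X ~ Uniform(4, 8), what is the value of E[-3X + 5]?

For X ~ Uniform(4, 8):
E[X] = 6
E[-3X + 5] = -3 × E[X] + 5 = -13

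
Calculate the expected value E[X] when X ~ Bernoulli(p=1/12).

For X ~ Bernoulli(p=1/12), the expected value is:
E[X] = \frac{1}{12}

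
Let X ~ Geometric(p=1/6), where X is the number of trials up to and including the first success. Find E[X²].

Using the identity E[X²] = Var(X) + (E[X])²:
E[X] = 6
Var(X) = 30
E[X²] = 30 + (6)²
= 66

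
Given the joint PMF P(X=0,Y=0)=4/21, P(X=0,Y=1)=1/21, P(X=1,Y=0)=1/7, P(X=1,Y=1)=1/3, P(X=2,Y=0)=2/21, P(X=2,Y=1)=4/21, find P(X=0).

P(X=0) = P(X=0,Y=0) + P(X=0,Y=1)
= 4/21 + 1/21
= 5/21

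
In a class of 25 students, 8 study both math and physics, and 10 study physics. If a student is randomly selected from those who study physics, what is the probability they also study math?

P(A ∩ B) = 8/25
P(B) = 10/25 = 2/5
P(A|B) = P(A ∩ B) / P(B) = (8/25) / (2/5) = 4/5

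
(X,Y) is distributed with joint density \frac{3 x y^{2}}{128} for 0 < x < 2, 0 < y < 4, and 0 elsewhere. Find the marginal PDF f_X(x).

f_X(x) = ∫_0^4 f(x,y) dy
= ∫_0^4 \frac{3 x y^{2}}{128} dy
= \frac{x}{2} for 0 < x < 2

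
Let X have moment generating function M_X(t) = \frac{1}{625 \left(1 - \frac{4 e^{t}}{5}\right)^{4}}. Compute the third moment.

To find E[X^3], compute M^(3)(0):
M^(1)(t) = \frac{16 e^{t}}{3125 \left(1 - \frac{4 e^{t}}{5}\right)^{5}}
M^(2)(t) = \frac{16 e^{t}}{3125 \left(1 - \frac{4 e^{t}}{5}\right)^{5}} + \frac{64 e^{2 t}}{3125 \left(1 - \frac{4 e^{t}}{5}\right)^{6}}
M^(3)(t) = \frac{16 e^{t}}{3125 \left(1 - \frac{4 e^{t}}{5}\right)^{5}} + \frac{192 e^{2 t}}{3125 \left(1 - \frac{4 e^{t}}{5}\right)^{6}} + \frac{1536 e^{3 t}}{15625 \left(1 - \frac{4 e^{t}}{5}\right)^{7}}
M^(3)(0) = 8656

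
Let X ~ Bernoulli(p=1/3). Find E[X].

For X ~ Bernoulli(p=1/3), the expected value is:
E[X] = \frac{1}{3}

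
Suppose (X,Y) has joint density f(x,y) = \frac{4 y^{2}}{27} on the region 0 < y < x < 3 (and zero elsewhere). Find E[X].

f_X(x) = ∫_0^x \frac{4 y^{2}}{27} dy = \frac{4 x^{3}}{81}
E[X] = ∫_0^3 x × (\frac{4 x^{3}}{81}) dx = \frac{12}{5}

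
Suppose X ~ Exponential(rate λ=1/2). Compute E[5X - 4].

For X ~ Exponential(rate λ=1/2):
E[X] = 2
E[5X - 4] = 5 × E[X] - 4 = 6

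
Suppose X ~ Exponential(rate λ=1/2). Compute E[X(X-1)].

E[X(X-1)] = E[X² - X] = E[X²] - E[X]
E[X] = 2
E[X²] = Var(X) + (E[X])² = 4 + (2)² = 8
E[X(X-1)] = 8 - 2 = 6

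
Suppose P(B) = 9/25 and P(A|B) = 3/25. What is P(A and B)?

By definition, P(A|B) = P(A ∩ B) / P(B)
So P(A ∩ B) = P(A|B) × P(B)
= 3/25 × 9/25
= 27/625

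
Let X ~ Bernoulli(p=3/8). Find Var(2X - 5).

For X ~ Bernoulli(p=3/8):
Var(X) = \frac{15}{64}
Var(2X - 5) = (2)² × Var(X) = 4 × \frac{15}{64} = \frac{15}{16}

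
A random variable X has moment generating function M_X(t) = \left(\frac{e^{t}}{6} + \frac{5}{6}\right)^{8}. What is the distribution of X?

The MGF M(t) = \left(\frac{e^{t}}{6} + \frac{5}{6}\right)^{8} is the standard form for the Binomial distribution.
Comparing with the known MGF formula identifies: Binomial(n=8, p=1/6)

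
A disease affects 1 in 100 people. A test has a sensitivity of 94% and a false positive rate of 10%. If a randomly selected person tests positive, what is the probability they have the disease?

Let D = the rare event, + = positive/flagged.
P(D) = 1/100
P(+|D) = 94/100 = 47/50
P(+|D') = 10/100 = 1/10
P(+) = P(+|D)P(D) + P(+|D')P(D')
     = \frac{47}{50} × \frac{1}{100} + \frac{1}{10} × \frac{99}{100}
     = \frac{271}{2500}
P(D|+) = P(+|D)P(D)/P(+) = \frac{47}{542}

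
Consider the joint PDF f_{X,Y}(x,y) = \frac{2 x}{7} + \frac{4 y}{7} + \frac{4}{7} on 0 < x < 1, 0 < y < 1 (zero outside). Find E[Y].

E[Y] = ∫_0^1 ∫_0^1 y × f(x,y) dx dy
= \frac{23}{42}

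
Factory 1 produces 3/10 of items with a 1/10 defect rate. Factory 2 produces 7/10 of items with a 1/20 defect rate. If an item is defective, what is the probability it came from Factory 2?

Using Bayes' theorem:
P(F1) = 3/10, P(D|F1) = 1/10
P(F2) = 7/10, P(D|F2) = 1/20
P(D) = P(D|F1)P(F1) + P(D|F2)P(F2)
     = \frac{13}{200}
P(F2|D) = P(D|F2)P(F2) / P(D)
= \frac{7}{13}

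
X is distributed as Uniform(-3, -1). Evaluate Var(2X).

For X ~ Uniform(-3, -1):
Var(X) = \frac{1}{3}
Var(2X) = (2)² × Var(X) = 4 × \frac{1}{3} = \frac{4}{3}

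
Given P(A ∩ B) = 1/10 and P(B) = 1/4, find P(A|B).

P(A|B) = P(A ∩ B) / P(B)
= (1/10) / (1/4)
= 2/5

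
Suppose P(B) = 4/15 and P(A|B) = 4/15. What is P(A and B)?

By definition, P(A|B) = P(A ∩ B) / P(B)
So P(A ∩ B) = P(A|B) × P(B)
= 4/15 × 4/15
= 16/225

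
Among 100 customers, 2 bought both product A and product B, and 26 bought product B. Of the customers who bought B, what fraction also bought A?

P(A ∩ B) = 2/100 = 1/50
P(B) = 26/100 = 13/50
P(A|B) = P(A ∩ B) / P(B) = (1/50) / (13/50) = 1/13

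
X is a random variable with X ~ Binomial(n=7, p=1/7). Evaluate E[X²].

Using the identity E[X²] = Var(X) + (E[X])²:
E[X] = 1
Var(X) = \frac{6}{7}
E[X²] = \frac{6}{7} + (1)²
= \frac{13}{7}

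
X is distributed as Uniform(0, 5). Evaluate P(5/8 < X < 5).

P(5/8 < X < 5) = ∫_{5/8}^{5} f(x) dx
where f(x) = \frac{1}{5}
= \frac{7}{8}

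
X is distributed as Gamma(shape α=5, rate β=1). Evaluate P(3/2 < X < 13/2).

P(3/2 < X < 13/2) = ∫_{3/2}^{13/2} f(x) dx
where f(x) = \frac{x^{4} e^{- x}}{24}
= \frac{-19043 + 563 e^{5}}{128 e^{\frac{13}{2}}}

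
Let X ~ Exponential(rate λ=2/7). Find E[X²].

Using the identity E[X²] = Var(X) + (E[X])²:
E[X] = \frac{7}{2}
Var(X) = \frac{49}{4}
E[X²] = \frac{49}{4} + (\frac{7}{2})²
= \frac{49}{2}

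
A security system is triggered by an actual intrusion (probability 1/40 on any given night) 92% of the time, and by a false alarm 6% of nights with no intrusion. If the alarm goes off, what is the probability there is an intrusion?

Let D = the rare event, + = positive/flagged.
P(D) = 1/40
P(+|D) = 92/100 = 23/25
P(+|D') = 6/100 = 3/50
P(+) = P(+|D)P(D) + P(+|D')P(D')
     = \frac{23}{25} × \frac{1}{40} + \frac{3}{50} × \frac{39}{40}
     = \frac{163}{2000}
P(D|+) = P(+|D)P(D)/P(+) = \frac{46}{163}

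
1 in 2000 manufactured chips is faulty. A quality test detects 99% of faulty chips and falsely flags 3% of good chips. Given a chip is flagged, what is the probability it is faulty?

Let D = the rare event, + = positive/flagged.
P(D) = 1/2000
P(+|D) = 99/100
P(+|D') = 3/100
P(+) = P(+|D)P(D) + P(+|D')P(D')
     = \frac{99}{100} × \frac{1}{2000} + \frac{3}{100} × \frac{1999}{2000}
     = \frac{381}{12500}
P(D|+) = P(+|D)P(D)/P(+) = \frac{33}{2032}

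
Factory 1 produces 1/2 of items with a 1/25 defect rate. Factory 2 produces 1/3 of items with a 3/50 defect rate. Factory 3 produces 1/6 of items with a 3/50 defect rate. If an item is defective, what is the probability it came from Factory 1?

Using Bayes' theorem:
P(F1) = 1/2, P(D|F1) = 1/25
P(F2) = 1/3, P(D|F2) = 3/50
P(F3) = 1/6, P(D|F3) = 3/50
P(D) = P(D|F1)P(F1) + P(D|F2)P(F2) + P(D|F3)P(F3)
     = \frac{1}{20}
P(F1|D) = P(D|F1)P(F1) / P(D)
= \frac{2}{5}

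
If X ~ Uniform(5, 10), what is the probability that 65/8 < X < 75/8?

P(65/8 < X < 75/8) = ∫_{65/8}^{75/8} f(x) dx
where f(x) = \frac{1}{5}
= \frac{1}{4}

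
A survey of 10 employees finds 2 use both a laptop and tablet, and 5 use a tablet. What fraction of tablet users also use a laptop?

P(A ∩ B) = 2/10 = 1/5
P(B) = 5/10 = 1/2
P(A|B) = P(A ∩ B) / P(B) = (1/5) / (1/2) = 2/5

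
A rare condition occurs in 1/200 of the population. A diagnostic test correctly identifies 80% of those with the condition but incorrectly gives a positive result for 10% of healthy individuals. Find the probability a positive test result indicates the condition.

Let D = the rare event, + = positive/flagged.
P(D) = 1/200
P(+|D) = 80/100 = 4/5
P(+|D') = 10/100 = 1/10
P(+) = P(+|D)P(D) + P(+|D')P(D')
     = \frac{4}{5} × \frac{1}{200} + \frac{1}{10} × \frac{199}{200}
     = \frac{207}{2000}
P(D|+) = P(+|D)P(D)/P(+) = \frac{8}{207}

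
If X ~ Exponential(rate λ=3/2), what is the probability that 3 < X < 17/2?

P(3 < X < 17/2) = ∫_{3}^{17/2} f(x) dx
where f(x) = \frac{3 e^{- \frac{3 x}{2}}}{2}
= - \frac{1}{e^{\frac{51}{4}}} + e^{- \frac{9}{2}}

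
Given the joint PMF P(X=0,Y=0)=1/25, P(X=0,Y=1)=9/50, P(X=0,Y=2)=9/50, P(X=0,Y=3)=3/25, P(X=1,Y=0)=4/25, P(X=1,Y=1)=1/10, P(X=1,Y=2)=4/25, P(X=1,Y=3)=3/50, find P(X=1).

P(X=1) = P(X=1,Y=0) + P(X=1,Y=1) + P(X=1,Y=2) + P(X=1,Y=3)
= 4/25 + 1/10 + 4/25 + 3/50
= 12/25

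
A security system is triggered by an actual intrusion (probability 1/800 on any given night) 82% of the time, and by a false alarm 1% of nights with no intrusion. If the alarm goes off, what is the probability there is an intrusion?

Let D = the rare event, + = positive/flagged.
P(D) = 1/800
P(+|D) = 82/100 = 41/50
P(+|D') = 1/100
P(+) = P(+|D)P(D) + P(+|D')P(D')
     = \frac{41}{50} × \frac{1}{800} + \frac{1}{100} × \frac{799}{800}
     = \frac{881}{80000}
P(D|+) = P(+|D)P(D)/P(+) = \frac{82}{881}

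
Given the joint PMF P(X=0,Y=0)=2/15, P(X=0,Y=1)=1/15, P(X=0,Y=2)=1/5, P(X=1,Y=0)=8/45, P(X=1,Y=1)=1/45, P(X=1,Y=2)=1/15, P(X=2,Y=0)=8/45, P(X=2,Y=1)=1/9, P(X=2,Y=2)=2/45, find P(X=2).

P(X=2) = P(X=2,Y=0) + P(X=2,Y=1) + P(X=2,Y=2)
= 8/45 + 1/9 + 2/45
= 1/3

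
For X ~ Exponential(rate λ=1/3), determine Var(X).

For X ~ Exponential(rate λ=1/3):
Var(X) = 9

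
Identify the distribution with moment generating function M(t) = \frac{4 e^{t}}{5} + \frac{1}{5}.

The MGF M(t) = \frac{4 e^{t}}{5} + \frac{1}{5} is the standard form for the Bernoulli distribution.
Comparing with the known MGF formula identifies: Bernoulli(p=4/5)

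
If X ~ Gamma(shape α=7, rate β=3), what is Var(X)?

For X ~ Gamma(shape α=7, rate β=3):
Var(X) = \frac{7}{9}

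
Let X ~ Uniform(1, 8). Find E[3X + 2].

For X ~ Uniform(1, 8):
E[X] = \frac{9}{2}
E[3X + 2] = 3 × E[X] + 2 = \frac{31}{2}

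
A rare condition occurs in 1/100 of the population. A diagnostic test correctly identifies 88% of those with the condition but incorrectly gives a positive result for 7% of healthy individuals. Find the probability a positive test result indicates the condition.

Let D = the rare event, + = positive/flagged.
P(D) = 1/100
P(+|D) = 88/100 = 22/25
P(+|D') = 7/100
P(+) = P(+|D)P(D) + P(+|D')P(D')
     = \frac{22}{25} × \frac{1}{100} + \frac{7}{100} × \frac{99}{100}
     = \frac{781}{10000}
P(D|+) = P(+|D)P(D)/P(+) = \frac{8}{71}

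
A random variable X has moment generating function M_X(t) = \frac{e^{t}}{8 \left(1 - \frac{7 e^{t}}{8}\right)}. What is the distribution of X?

The MGF M(t) = \frac{e^{t}}{8 \left(1 - \frac{7 e^{t}}{8}\right)} is the standard form for the Geometric distribution.
Comparing with the known MGF formula identifies: Geometric(p=1/8), X = trial number of first success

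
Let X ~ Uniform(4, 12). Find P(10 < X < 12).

P(10 < X < 12) = ∫_{10}^{12} f(x) dx
where f(x) = \frac{1}{8}
= \frac{1}{4}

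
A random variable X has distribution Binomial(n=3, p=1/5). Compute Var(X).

For X ~ Binomial(n=3, p=1/5):
Var(X) = \frac{12}{25}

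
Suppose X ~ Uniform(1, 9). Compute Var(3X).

For X ~ Uniform(1, 9):
Var(X) = \frac{16}{3}
Var(3X) = (3)² × Var(X) = 9 × \frac{16}{3} = 48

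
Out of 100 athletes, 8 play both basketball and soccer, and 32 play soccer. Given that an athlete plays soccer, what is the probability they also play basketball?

P(A ∩ B) = 8/100 = 2/25
P(B) = 32/100 = 8/25
P(A|B) = P(A ∩ B) / P(B) = (2/25) / (8/25) = 1/4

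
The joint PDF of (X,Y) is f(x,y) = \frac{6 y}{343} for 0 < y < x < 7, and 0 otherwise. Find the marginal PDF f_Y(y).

f_Y(y) = ∫_y^7 \frac{6 y}{343} dx = \frac{6 y \left(7 - y\right)}{343}
for 0 < y < 7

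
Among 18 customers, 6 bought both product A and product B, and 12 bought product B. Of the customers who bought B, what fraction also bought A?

P(A ∩ B) = 6/18 = 1/3
P(B) = 12/18 = 2/3
P(A|B) = P(A ∩ B) / P(B) = (1/3) / (2/3) = 1/2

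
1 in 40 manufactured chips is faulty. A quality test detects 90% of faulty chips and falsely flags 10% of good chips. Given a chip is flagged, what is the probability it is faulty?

Let D = the rare event, + = positive/flagged.
P(D) = 1/40
P(+|D) = 90/100 = 9/10
P(+|D') = 10/100 = 1/10
P(+) = P(+|D)P(D) + P(+|D')P(D')
     = \frac{9}{10} × \frac{1}{40} + \frac{1}{10} × \frac{39}{40}
     = \frac{3}{25}
P(D|+) = P(+|D)P(D)/P(+) = \frac{3}{16}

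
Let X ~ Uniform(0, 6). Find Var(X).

For X ~ Uniform(0, 6):
Var(X) = 3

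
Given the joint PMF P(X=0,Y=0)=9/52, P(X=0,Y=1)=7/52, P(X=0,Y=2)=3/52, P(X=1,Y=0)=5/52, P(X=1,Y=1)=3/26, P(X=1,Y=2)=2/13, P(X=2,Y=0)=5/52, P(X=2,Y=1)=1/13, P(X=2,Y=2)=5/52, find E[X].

First find marginal of X:
P(X=0) = 19/52
P(X=1) = 19/52
P(X=2) = 7/26
E[X] = 0 × 19/52 + 1 × 19/52 + 2 × 7/26 = 47/52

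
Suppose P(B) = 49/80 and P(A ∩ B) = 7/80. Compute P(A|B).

P(A|B) = P(A ∩ B) / P(B)
= (7/80) / (49/80)
= 1/7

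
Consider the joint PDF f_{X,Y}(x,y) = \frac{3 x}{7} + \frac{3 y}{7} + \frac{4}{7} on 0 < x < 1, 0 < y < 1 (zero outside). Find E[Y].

E[Y] = ∫_0^1 ∫_0^1 y × f(x,y) dx dy
= \frac{15}{28}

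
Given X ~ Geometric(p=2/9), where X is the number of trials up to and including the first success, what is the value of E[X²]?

Using the identity E[X²] = Var(X) + (E[X])²:
E[X] = \frac{9}{2}
Var(X) = \frac{63}{4}
E[X²] = \frac{63}{4} + (\frac{9}{2})²
= 36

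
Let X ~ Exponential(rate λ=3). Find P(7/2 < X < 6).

P(7/2 < X < 6) = ∫_{7/2}^{6} f(x) dx
where f(x) = 3 e^{- 3 x}
= - \frac{1}{e^{18}} + e^{- \frac{21}{2}}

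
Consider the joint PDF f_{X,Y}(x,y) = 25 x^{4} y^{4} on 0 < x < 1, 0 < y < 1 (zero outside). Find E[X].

E[X] = ∫_0^1 ∫_0^1 x × f(x,y) dy dx
= ∫_0^1 ∫_0^1 x × (25 x^{4} y^{4}) dy dx
= \frac{5}{6}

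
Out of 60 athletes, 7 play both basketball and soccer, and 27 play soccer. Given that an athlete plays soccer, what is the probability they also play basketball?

P(A ∩ B) = 7/60
P(B) = 27/60 = 9/20
P(A|B) = P(A ∩ B) / P(B) = (7/60) / (9/20) = 7/27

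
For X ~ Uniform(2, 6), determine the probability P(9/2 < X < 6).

P(9/2 < X < 6) = ∫_{9/2}^{6} f(x) dx
where f(x) = \frac{1}{4}
= \frac{3}{8}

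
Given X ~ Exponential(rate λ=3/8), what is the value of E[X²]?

Using the identity E[X²] = Var(X) + (E[X])²:
E[X] = \frac{8}{3}
Var(X) = \frac{64}{9}
E[X²] = \frac{64}{9} + (\frac{8}{3})²
= \frac{128}{9}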